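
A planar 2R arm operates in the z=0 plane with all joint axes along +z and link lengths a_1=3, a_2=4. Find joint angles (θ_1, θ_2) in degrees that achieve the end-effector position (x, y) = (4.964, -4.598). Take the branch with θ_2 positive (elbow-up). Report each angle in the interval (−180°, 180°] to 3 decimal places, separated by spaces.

-60.005 30.008

cos θ_2 = (45.7829−3²−4²)/(2·3·4) = 0.8660; θ_2 = 30.0082° (elbow-up)
β = atan2(-4.5980,4.9640) = -42.8080°; ψ = atan2(2.0005,6.4638) = 17.1968°
θ_1 = β − ψ = -60.0048°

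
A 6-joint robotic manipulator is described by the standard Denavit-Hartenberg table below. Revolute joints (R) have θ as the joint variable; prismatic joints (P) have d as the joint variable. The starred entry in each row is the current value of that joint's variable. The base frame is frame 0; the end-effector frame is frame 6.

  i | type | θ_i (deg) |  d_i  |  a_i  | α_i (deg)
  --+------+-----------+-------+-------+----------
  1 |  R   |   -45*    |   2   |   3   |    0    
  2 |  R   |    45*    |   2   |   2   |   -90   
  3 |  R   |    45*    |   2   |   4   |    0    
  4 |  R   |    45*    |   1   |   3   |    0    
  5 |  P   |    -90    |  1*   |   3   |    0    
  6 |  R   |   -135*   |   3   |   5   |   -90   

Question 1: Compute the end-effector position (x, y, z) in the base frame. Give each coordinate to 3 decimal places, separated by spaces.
6.414 4.879 1.707

after link 1: o_1 = (2.1213, -2.1213, 2.0000)
after link 2: o_2 = (4.1213, -2.1213, 4.0000)
after link 3: o_3 = (6.9497, -0.1213, 1.1716)
after link 4: o_4 = (6.9497, 0.8787, -1.8284)
after link 5: o_5 = (9.9497, 1.8787, -1.8284)
after link 6: o_6 = (6.4142, 4.8787, 1.7071)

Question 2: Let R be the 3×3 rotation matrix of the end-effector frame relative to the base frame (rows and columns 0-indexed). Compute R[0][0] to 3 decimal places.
End-effector x-axis (col 0 of R) = (-0.7071,-0.0000,0.7071)
R[0][0] = -0.7071

-0.707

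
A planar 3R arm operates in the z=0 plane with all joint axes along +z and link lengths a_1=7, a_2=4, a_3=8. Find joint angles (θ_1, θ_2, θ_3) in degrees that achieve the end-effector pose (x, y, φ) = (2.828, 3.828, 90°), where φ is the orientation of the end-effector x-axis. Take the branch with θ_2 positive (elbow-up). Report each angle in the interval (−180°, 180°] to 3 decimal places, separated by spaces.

wrist centre = target − a_3·(cos φ, sin φ) = (2.8280, -4.1720)
cos θ_2 = (25.4032−7²−4²)/(2·7·4) = -0.7071; θ_2 = 134.9983° (elbow-up)
β = atan2(-4.1720,2.8280) = -55.8685°; ψ = atan2(2.8285,4.1717) = 34.1385°
θ_1 = β − ψ = -90.0070°
θ_3 = φ − θ_1 − θ_2 = 45.0087° (wrapped to (-180°,180°])

-90.007 134.998 45.009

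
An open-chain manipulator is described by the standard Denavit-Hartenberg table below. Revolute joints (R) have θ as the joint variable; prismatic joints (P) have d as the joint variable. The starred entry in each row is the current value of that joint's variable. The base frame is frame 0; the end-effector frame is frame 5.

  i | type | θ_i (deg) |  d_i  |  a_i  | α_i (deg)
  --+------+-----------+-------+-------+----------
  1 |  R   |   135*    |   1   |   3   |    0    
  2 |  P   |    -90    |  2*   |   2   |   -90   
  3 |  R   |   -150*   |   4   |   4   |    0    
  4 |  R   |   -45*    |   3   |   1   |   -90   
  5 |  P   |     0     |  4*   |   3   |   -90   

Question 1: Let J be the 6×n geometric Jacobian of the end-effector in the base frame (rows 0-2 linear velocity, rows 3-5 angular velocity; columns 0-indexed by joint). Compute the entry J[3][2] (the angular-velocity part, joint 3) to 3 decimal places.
axis z_2 = (-0.7071,0.7071,0.0000); lever o_n−o_2 = (-10.8633,-0.9638,4.8284)
cross product → J_v[:, 2] = (3.4142,3.4142,8.3631)
J_ω[:, 2] = z_2
entry J[3][2] = -0.7071

-0.707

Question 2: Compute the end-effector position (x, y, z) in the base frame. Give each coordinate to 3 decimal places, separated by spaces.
after link 1: o_1 = (-2.1213, 2.1213, 1.0000)
after link 2: o_2 = (-0.7071, 3.5355, 3.0000)
after link 3: o_3 = (-5.9850, 3.9145, 5.0000)
after link 4: o_4 = (-8.7894, 5.3528, 4.7412)
after link 5: o_5 = (-11.5704, 2.5717, 7.8284)

-11.570 2.572 7.828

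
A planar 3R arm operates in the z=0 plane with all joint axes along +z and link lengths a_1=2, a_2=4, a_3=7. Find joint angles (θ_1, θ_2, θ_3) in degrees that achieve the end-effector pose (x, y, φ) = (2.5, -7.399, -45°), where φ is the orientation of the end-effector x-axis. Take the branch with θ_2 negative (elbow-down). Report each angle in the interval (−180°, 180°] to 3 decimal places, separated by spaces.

wrist centre = target − a_3·(cos φ, sin φ) = (-2.4497, -2.4493)
cos θ_2 = (12.0001−2²−4²)/(2·2·4) = -0.5000; θ_2 = -119.9996° (elbow-down)
β = atan2(-2.4493,-2.4497) = -135.0058°; ψ = atan2(-3.4641,0.0000) = -89.9996°
θ_1 = β − ψ = -45.0062°
θ_3 = φ − θ_1 − θ_2 = 120.0058° (wrapped to (-180°,180°])

-45.006 -120.000 120.006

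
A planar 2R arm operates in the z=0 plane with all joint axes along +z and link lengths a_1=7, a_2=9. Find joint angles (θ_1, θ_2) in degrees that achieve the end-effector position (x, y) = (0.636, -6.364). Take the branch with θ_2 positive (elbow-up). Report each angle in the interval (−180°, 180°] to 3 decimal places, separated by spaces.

-168.585 135.000

cos θ_2 = (40.9050−7²−9²)/(2·7·9) = -0.7071; θ_2 = 134.9997° (elbow-up)
β = atan2(-6.3640,0.6360) = -84.2930°; ψ = atan2(6.3640,0.6361) = 84.2923°
θ_1 = β − ψ = -168.5853°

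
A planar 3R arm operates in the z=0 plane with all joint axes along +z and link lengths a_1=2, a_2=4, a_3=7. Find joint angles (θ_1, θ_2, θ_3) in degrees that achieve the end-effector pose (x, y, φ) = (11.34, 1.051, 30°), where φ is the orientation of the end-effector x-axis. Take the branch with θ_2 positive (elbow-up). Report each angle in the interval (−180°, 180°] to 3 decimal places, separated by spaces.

wrist centre = target − a_3·(cos φ, sin φ) = (5.2778, -2.4490)
cos θ_2 = (33.8530−2²−4²)/(2·2·4) = 0.8658; θ_2 = 30.0243° (elbow-up)
β = atan2(-2.4490,5.2778) = -24.8921°; ψ = atan2(2.0015,5.4633) = 20.1204°
θ_1 = β − ψ = -45.0125°
θ_3 = φ − θ_1 − θ_2 = 44.9882° (wrapped to (-180°,180°])

-45.012 30.024 44.988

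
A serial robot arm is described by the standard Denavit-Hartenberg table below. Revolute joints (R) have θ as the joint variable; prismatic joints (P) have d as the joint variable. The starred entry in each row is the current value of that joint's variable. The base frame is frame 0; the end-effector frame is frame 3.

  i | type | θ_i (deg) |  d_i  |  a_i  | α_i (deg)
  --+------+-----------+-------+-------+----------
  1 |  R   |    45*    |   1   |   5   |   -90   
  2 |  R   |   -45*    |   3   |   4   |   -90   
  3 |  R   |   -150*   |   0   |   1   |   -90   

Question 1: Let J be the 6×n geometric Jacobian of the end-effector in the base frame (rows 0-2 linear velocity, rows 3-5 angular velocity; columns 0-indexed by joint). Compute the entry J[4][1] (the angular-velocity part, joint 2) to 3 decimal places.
axis z_1 = (-0.7071,0.7071,0.0000); lever o_n−o_1 = (-0.9079,4.0419,2.2161)
cross product → J_v[:, 1] = (1.5670,1.5670,-2.2161)
J_ω[:, 1] = z_1
entry J[4][1] = 0.7071

0.707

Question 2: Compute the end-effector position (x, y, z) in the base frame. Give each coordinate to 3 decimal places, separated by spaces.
after link 1: o_1 = (3.5355, 3.5355, 1.0000)
after link 2: o_2 = (3.4142, 7.6569, 3.8284)
after link 3: o_3 = (2.6276, 7.5774, 3.2161)

2.628 7.577 3.216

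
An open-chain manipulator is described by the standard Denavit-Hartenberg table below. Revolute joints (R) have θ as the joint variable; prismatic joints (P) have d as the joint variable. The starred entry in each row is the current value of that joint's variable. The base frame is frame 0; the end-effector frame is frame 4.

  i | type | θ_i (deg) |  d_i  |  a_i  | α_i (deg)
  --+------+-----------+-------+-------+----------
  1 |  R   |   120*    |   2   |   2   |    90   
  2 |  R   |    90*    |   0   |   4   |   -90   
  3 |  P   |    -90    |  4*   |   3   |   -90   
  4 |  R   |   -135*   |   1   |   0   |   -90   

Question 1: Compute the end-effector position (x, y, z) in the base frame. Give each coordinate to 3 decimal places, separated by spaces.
3.598 -0.232 7.000

after link 1: o_1 = (-1.0000, 1.7321, 2.0000)
after link 2: o_2 = (-1.0000, 1.7321, 6.0000)
after link 3: o_3 = (3.5981, -0.2321, 6.0000)
after link 4: o_4 = (3.5981, -0.2321, 7.0000)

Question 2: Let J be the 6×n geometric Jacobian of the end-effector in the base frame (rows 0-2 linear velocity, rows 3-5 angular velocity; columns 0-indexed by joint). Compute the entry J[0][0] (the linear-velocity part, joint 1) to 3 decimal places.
0.232

axis z_0 = ẑ; lever o_n−o_0 = (3.5981,-0.2321,7.0000)
cross product → J_v[:, 0] = (0.2321,3.5981,-0.0000)
J_ω[:, 0] = z_0
entry J[0][0] = 0.2321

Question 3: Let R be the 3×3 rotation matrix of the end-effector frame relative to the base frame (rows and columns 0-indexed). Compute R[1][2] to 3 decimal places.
End-effector z-axis (col 2 of R) = (0.9659,-0.2588,0.0000)
R[1][2] = -0.2588

-0.259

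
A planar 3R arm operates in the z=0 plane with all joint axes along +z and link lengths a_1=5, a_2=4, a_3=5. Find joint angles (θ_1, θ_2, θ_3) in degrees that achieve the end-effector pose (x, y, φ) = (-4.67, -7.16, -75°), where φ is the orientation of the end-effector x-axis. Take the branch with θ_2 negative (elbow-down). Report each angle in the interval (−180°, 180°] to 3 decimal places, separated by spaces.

wrist centre = target − a_3·(cos φ, sin φ) = (-5.9641, -2.3304)
cos θ_2 = (41.0011−5²−4²)/(2·5·4) = 0.0000; θ_2 = -89.9985° (elbow-down)
β = atan2(-2.3304,-5.9641) = -158.6578°; ψ = atan2(-4.0000,5.0001) = -38.6592°
θ_1 = β − ψ = -119.9985°
θ_3 = φ − θ_1 − θ_2 = 134.9970° (wrapped to (-180°,180°])

-119.999 -89.998 134.997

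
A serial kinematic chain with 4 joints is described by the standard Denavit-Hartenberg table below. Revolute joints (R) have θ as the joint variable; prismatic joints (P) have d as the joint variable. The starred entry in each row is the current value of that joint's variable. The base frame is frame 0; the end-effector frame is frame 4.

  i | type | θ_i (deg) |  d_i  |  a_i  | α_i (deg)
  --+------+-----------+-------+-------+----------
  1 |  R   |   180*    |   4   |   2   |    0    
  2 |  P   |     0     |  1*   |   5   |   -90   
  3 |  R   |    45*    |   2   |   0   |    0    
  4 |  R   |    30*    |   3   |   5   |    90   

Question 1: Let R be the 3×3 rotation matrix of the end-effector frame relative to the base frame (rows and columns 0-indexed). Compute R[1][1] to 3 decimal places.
-1.000

End-effector y-axis (col 1 of R) = (-0.0000,-1.0000,0.0000)
R[1][1] = -1.0000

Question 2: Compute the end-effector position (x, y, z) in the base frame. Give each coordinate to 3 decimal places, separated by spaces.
-8.294 -5.000 0.170

after link 1: o_1 = (-2.0000, 0.0000, 4.0000)
after link 2: o_2 = (-7.0000, 0.0000, 5.0000)
after link 3: o_3 = (-7.0000, -2.0000, 5.0000)
after link 4: o_4 = (-8.2941, -5.0000, 0.1704)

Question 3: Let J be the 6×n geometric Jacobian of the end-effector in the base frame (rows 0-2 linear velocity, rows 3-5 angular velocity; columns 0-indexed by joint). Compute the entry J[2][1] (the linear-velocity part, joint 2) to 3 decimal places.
1.000

prismatic axis z_1 = (0.0000,0.0000,1.0000)
J_v[:, 1] = z_1; J_ω[:, 1] = (0,0,0)
entry J[2][1] = 1.0000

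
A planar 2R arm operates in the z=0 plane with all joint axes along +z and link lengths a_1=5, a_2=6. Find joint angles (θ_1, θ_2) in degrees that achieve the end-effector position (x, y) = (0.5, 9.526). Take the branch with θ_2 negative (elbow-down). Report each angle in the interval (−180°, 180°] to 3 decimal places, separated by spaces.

120.003 -60.006

cos θ_2 = (90.9947−5²−6²)/(2·5·6) = 0.4999; θ_2 = -60.0059° (elbow-down)
β = atan2(9.5260,0.5000) = 86.9954°; ψ = atan2(-5.1965,7.9995) = -33.0078°
θ_1 = β − ψ = 120.0032°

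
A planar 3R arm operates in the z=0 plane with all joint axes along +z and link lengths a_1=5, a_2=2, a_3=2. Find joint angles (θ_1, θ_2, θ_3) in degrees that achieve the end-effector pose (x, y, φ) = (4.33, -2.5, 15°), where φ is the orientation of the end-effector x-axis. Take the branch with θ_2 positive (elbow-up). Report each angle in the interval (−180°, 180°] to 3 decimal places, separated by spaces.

wrist centre = target − a_3·(cos φ, sin φ) = (2.3981, -3.0176)
cos θ_2 = (14.8573−5²−2²)/(2·5·2) = -0.7071; θ_2 = 135.0025° (elbow-up)
β = atan2(-3.0176,2.3981) = -51.5255°; ψ = atan2(1.4142,3.5857) = 21.5235°
θ_1 = β − ψ = -73.0490°
θ_3 = φ − θ_1 − θ_2 = -46.9535° (wrapped to (-180°,180°])

-73.049 135.002 -46.954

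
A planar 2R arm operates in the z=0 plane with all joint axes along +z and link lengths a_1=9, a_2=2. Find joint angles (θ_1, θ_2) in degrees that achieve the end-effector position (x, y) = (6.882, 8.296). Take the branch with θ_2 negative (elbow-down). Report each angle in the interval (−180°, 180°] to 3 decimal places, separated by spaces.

55.641 -29.973

cos θ_2 = (116.1855−9²−2²)/(2·9·2) = 0.8663; θ_2 = -29.9725° (elbow-down)
β = atan2(8.2960,6.8820) = 50.3224°; ψ = atan2(-0.9992,10.7325) = -5.3188°
θ_1 = β − ψ = 55.6411°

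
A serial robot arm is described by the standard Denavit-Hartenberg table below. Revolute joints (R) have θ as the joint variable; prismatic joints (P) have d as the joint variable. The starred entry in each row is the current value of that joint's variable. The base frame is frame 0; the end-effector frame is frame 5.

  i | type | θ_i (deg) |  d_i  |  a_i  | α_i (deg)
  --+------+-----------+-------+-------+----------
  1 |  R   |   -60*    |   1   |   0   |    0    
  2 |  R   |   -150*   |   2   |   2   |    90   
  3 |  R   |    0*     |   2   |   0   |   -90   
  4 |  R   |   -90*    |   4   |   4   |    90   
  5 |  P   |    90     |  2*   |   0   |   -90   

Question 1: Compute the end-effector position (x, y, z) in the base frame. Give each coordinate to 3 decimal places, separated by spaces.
after link 1: o_1 = (0.0000, 0.0000, 1.0000)
after link 2: o_2 = (-1.7321, 1.0000, 3.0000)
after link 3: o_3 = (-0.7321, 2.7321, 3.0000)
after link 4: o_4 = (1.2679, 6.1962, 7.0000)
after link 5: o_5 = (3.0000, 5.1962, 7.0000)

3.000 5.196 7.000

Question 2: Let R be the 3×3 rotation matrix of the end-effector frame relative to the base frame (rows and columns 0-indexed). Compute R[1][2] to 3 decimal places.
-0.866

End-effector z-axis (col 2 of R) = (-0.5000,-0.8660,0.0000)
R[1][2] = -0.8660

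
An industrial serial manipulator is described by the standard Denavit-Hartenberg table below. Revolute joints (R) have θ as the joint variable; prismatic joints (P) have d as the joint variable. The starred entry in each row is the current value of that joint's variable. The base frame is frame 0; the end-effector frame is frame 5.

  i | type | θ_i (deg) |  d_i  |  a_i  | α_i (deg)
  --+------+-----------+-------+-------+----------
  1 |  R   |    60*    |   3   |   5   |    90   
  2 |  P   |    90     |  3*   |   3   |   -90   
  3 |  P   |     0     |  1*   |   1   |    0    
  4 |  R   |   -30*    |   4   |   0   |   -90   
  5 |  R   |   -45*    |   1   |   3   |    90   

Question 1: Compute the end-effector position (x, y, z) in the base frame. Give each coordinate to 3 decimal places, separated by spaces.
after link 1: o_1 = (2.5000, 4.3301, 3.0000)
after link 2: o_2 = (5.0981, 2.8301, 6.0000)
after link 3: o_3 = (4.5981, 1.9641, 7.0000)
after link 4: o_4 = (2.5981, -1.5000, 7.0000)
after link 5: o_5 = (1.7060, -3.4344, 9.3371)

1.706 -3.434 9.337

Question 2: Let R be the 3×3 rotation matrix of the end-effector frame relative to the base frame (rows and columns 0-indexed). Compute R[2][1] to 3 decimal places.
End-effector y-axis (col 1 of R) = (-0.7500,0.4330,0.5000)
R[2][1] = 0.5000

0.500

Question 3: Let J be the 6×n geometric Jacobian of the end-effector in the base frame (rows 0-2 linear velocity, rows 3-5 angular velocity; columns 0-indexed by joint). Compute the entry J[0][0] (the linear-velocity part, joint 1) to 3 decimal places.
axis z_0 = ẑ; lever o_n−o_0 = (1.7060,-3.4344,9.3371)
cross product → J_v[:, 0] = (3.4344,1.7060,-0.0000)
J_ω[:, 0] = z_0
entry J[0][0] = 3.4344

3.434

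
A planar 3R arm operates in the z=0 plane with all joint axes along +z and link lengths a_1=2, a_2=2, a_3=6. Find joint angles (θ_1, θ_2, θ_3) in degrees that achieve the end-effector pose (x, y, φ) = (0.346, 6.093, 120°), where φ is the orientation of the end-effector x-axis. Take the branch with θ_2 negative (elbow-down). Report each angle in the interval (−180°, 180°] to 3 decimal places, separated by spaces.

45.004 -60.000 134.995

wrist centre = target − a_3·(cos φ, sin φ) = (3.3460, 0.8968)
cos θ_2 = (12.0001−2²−2²)/(2·2·2) = 0.5000; θ_2 = -59.9996° (elbow-down)
β = atan2(0.8968,3.3460) = 15.0046°; ψ = atan2(-1.7320,3.0000) = -29.9998°
θ_1 = β − ψ = 45.0044°
θ_3 = φ − θ_1 − θ_2 = 134.9952° (wrapped to (-180°,180°])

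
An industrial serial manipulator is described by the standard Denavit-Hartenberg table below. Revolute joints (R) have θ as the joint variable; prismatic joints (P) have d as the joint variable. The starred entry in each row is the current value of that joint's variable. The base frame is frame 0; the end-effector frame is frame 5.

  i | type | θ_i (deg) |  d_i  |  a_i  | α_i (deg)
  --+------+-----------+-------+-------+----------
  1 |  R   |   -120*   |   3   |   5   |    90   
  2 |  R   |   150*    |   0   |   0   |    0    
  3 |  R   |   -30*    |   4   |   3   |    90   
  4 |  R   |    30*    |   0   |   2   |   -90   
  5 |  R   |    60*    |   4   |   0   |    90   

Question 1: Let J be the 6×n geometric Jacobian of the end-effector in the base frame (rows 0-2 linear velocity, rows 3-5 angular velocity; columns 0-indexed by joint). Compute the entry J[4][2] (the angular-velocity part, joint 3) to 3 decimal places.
axis z_2 = (-0.8660,0.5000,0.0000); lever o_n−o_2 = (-6.6471,5.4151,2.3660)
cross product → J_v[:, 2] = (1.1830,2.0490,-1.3660)
J_ω[:, 2] = z_2
entry J[4][2] = 0.5000

0.500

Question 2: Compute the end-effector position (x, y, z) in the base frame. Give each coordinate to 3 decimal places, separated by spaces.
-9.147 1.085 5.366

after link 1: o_1 = (-2.5000, -4.3301, 3.0000)
after link 2: o_2 = (-2.5000, -4.3301, 3.0000)
after link 3: o_3 = (-5.2141, -1.0311, 5.5981)
after link 4: o_4 = (-5.6471, 0.2189, 7.0981)
after link 5: o_5 = (-9.1471, 1.0849, 5.3660)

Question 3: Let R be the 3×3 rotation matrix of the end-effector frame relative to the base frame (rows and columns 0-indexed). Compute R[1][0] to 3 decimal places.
0.962

End-effector x-axis (col 0 of R) = (0.2667,0.9620,-0.0580)
R[1][0] = 0.9620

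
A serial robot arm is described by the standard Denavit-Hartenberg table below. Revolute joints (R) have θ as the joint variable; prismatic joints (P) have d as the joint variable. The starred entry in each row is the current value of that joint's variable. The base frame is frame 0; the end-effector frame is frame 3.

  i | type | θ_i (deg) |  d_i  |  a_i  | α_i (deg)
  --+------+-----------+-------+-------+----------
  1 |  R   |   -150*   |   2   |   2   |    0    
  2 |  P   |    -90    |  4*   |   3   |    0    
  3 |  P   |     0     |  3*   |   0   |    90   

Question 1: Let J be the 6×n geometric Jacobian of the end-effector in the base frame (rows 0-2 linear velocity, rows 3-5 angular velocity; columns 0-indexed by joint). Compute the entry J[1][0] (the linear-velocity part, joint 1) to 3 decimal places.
axis z_0 = ẑ; lever o_n−o_0 = (-3.2321,1.5981,9.0000)
cross product → J_v[:, 0] = (-1.5981,-3.2321,0.0000)
J_ω[:, 0] = z_0
entry J[1][0] = -3.2321

-3.232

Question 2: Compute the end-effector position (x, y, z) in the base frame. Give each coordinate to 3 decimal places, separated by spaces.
after link 1: o_1 = (-1.7321, -1.0000, 2.0000)
after link 2: o_2 = (-3.2321, 1.5981, 6.0000)
after link 3: o_3 = (-3.2321, 1.5981, 9.0000)

-3.232 1.598 9.000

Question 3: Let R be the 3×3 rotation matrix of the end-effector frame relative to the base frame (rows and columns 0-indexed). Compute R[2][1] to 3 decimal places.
1.000

End-effector y-axis (col 1 of R) = (-0.0000,-0.0000,1.0000)
R[2][1] = 1.0000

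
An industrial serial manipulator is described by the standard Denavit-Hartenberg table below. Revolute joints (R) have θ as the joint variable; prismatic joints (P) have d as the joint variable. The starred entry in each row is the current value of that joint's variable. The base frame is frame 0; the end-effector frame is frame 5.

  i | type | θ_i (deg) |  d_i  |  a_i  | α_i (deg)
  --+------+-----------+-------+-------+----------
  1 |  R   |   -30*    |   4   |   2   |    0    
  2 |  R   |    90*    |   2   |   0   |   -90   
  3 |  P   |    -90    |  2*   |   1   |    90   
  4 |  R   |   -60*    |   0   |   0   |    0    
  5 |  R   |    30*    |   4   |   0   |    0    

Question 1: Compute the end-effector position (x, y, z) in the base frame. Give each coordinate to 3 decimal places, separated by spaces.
after link 1: o_1 = (1.7321, -1.0000, 4.0000)
after link 2: o_2 = (1.7321, -1.0000, 6.0000)
after link 3: o_3 = (0.0000, 0.0000, 7.0000)
after link 4: o_4 = (0.0000, 0.0000, 7.0000)
after link 5: o_5 = (-2.0000, -3.4641, 7.0000)

-2.000 -3.464 7.000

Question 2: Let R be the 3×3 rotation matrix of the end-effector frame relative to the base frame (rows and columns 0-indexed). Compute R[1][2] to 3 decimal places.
End-effector z-axis (col 2 of R) = (-0.5000,-0.8660,0.0000)
R[1][2] = -0.8660

-0.866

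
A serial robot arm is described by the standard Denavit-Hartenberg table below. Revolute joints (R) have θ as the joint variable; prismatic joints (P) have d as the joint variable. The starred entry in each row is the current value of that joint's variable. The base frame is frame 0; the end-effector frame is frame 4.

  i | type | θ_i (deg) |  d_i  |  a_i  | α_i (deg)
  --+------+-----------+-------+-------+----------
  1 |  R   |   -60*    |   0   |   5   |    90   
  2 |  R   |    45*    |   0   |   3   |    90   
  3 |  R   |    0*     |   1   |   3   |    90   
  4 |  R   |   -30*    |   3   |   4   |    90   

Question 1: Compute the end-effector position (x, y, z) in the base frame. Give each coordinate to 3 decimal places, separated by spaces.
8.091 -8.013 7.399

after link 1: o_1 = (2.5000, -4.3301, 0.0000)
after link 2: o_2 = (3.5607, -6.1672, 2.1213)
after link 3: o_3 = (4.9749, -8.6167, 3.5355)
after link 4: o_4 = (8.0906, -8.0133, 7.3992)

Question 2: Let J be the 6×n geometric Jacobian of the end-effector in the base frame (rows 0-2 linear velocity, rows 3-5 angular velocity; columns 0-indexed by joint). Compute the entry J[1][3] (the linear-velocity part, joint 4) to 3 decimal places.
axis z_3 = (0.8660,0.5000,-0.0000); lever o_n−o_3 = (3.1157,0.6034,3.8637)
cross product → J_v[:, 3] = (1.9319,-3.3461,-1.0353)
J_ω[:, 3] = z_3
entry J[1][3] = -3.3461

-3.346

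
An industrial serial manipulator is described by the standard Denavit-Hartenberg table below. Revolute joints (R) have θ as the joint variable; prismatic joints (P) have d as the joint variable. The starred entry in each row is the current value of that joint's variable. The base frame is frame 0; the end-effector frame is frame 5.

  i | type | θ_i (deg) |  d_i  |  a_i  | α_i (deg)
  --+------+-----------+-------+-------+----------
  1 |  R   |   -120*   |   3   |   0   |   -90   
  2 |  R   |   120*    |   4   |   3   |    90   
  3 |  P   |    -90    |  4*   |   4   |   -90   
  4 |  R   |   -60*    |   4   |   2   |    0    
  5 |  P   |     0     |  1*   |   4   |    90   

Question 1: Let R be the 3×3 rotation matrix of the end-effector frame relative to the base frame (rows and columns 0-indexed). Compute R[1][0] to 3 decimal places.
-0.400

End-effector x-axis (col 0 of R) = (-0.8080,-0.3995,-0.4330)
R[1][0] = -0.3995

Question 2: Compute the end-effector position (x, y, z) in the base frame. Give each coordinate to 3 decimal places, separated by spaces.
after link 1: o_1 = (0.0000, 0.0000, 3.0000)
after link 2: o_2 = (4.2141, -0.7010, 0.4019)
after link 3: o_3 = (-0.9821, -1.7010, -1.5981)
after link 4: o_4 = (-1.5981, -0.7679, -5.9282)
after link 5: o_5 = (-4.5801, -1.9330, -8.5263)

-4.580 -1.933 -8.526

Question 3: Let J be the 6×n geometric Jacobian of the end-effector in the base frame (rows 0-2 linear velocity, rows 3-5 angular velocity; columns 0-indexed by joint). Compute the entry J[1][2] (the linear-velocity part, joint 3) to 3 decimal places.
-0.750

prismatic axis z_2 = (-0.4330,-0.7500,-0.5000)
J_v[:, 2] = z_2; J_ω[:, 2] = (0,0,0)
entry J[1][2] = -0.7500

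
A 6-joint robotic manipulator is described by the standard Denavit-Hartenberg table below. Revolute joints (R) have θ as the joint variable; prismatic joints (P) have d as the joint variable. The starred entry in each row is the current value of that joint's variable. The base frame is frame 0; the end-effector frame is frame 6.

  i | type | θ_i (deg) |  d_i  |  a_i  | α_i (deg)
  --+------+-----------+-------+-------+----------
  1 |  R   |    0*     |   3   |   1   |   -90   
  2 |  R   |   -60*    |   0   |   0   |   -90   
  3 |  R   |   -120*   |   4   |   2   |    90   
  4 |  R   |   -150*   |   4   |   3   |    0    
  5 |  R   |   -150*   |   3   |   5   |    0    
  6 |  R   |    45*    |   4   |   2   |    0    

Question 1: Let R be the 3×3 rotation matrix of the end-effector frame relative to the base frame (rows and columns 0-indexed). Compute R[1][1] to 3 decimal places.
-0.837

End-effector y-axis (col 1 of R) = (0.0173,-0.8365,0.5477)
R[1][1] = -0.8365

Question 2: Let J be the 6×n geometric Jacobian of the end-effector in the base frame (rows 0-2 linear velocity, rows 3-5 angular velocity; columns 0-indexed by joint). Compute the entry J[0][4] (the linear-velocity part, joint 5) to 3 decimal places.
3.282

axis z_4 = (-0.4330,-0.5000,-0.7500); lever o_n−o_4 = (1.8964,-1.7832,-9.2394)
cross product → J_v[:, 4] = (3.2823,-5.4230,1.7203)
J_ω[:, 4] = z_4
entry J[0][4] = 3.2823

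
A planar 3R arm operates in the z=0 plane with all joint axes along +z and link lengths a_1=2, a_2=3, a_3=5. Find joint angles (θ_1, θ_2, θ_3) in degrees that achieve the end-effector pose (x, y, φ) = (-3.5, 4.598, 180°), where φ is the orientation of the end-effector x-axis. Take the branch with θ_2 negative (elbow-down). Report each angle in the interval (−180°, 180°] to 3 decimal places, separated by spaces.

90.004 -30.007 120.003

wrist centre = target − a_3·(cos φ, sin φ) = (1.5000, 4.5980)
cos θ_2 = (23.3916−2²−3²)/(2·2·3) = 0.8660; θ_2 = -30.0067° (elbow-down)
β = atan2(4.5980,1.5000) = 71.9322°; ψ = atan2(-1.5003,4.5979) = -18.0716°
θ_1 = β − ψ = 90.0038°
θ_3 = φ − θ_1 − θ_2 = 120.0029° (wrapped to (-180°,180°])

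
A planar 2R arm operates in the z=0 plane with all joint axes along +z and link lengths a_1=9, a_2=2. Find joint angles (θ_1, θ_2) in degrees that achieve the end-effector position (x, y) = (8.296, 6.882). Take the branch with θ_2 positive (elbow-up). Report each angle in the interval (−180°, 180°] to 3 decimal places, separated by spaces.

34.359 29.973

cos θ_2 = (116.1855−9²−2²)/(2·9·2) = 0.8663; θ_2 = 29.9725° (elbow-up)
β = atan2(6.8820,8.2960) = 39.6776°; ψ = atan2(0.9992,10.7325) = 5.3188°
θ_1 = β − ψ = 34.3589°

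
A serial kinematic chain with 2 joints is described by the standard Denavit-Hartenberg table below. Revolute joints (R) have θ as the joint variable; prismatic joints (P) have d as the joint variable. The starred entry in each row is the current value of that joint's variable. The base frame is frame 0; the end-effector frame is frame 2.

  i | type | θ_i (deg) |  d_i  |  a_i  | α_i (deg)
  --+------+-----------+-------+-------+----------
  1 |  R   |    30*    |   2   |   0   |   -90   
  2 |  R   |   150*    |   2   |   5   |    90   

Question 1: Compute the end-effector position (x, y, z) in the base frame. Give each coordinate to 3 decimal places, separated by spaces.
after link 1: o_1 = (0.0000, 0.0000, 2.0000)
after link 2: o_2 = (-4.7500, -0.4330, -0.5000)

-4.750 -0.433 -0.500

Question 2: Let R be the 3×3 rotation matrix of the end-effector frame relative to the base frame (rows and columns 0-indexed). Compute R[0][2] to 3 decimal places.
0.433

End-effector z-axis (col 2 of R) = (0.4330,0.2500,-0.8660)
R[0][2] = 0.4330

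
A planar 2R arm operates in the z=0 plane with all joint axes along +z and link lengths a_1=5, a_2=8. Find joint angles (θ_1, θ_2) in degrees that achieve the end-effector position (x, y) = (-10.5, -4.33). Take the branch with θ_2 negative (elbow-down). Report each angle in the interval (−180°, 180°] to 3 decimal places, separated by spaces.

-120.000 -60.001

cos θ_2 = (128.9989−5²−8²)/(2·5·8) = 0.5000; θ_2 = -60.0009° (elbow-down)
β = atan2(-4.3300,-10.5000) = -157.5897°; ψ = atan2(-6.9283,8.9999) = -37.5897°
θ_1 = β − ψ = -120.0000°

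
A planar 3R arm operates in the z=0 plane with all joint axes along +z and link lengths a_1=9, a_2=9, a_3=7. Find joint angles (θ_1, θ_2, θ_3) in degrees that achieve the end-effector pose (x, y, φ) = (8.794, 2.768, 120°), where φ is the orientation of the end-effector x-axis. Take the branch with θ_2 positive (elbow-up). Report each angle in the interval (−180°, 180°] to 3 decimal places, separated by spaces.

-60.001 90.002 89.999

wrist centre = target − a_3·(cos φ, sin φ) = (12.2940, -3.2942)
cos θ_2 = (161.9940−9²−9²)/(2·9·9) = -0.0000; θ_2 = 90.0021° (elbow-up)
β = atan2(-3.2942,12.2940) = -15.0000°; ψ = atan2(9.0000,8.9997) = 45.0011°
θ_1 = β − ψ = -60.0011°
θ_3 = φ − θ_1 − θ_2 = 89.9990° (wrapped to (-180°,180°])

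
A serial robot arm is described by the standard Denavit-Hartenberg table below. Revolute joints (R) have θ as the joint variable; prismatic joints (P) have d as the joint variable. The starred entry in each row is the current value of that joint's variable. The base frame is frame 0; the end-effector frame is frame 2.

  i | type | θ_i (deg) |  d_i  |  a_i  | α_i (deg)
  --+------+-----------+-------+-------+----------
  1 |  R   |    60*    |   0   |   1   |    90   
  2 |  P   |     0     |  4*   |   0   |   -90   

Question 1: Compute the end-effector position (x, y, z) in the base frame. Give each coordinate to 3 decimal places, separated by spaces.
3.964 -1.134 0.000

after link 1: o_1 = (0.5000, 0.8660, 0.0000)
after link 2: o_2 = (3.9641, -1.1340, 0.0000)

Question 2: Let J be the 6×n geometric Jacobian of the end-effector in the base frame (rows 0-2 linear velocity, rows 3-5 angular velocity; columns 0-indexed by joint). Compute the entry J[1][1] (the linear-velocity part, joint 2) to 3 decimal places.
-0.500

prismatic axis z_1 = (0.8660,-0.5000,0.0000)
J_v[:, 1] = z_1; J_ω[:, 1] = (0,0,0)
entry J[1][1] = -0.5000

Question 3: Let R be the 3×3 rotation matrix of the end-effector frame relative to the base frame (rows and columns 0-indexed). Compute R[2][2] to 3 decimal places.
1.000

End-effector z-axis (col 2 of R) = (0.0000,0.0000,1.0000)
R[2][2] = 1.0000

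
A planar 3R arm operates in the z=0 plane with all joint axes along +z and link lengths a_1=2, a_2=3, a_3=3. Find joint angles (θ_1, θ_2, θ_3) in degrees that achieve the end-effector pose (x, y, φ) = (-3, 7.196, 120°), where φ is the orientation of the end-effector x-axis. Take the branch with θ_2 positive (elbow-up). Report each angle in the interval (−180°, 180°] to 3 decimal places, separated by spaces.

89.992 30.013 -0.006

wrist centre = target − a_3·(cos φ, sin φ) = (-1.5000, 4.5979)
cos θ_2 = (23.3909−2²−3²)/(2·2·3) = 0.8659; θ_2 = 30.0134° (elbow-up)
β = atan2(4.5979,-1.5000) = 108.0681°; ψ = atan2(1.5006,4.5977) = 18.0757°
θ_1 = β − ψ = 89.9924°
θ_3 = φ − θ_1 − θ_2 = -0.0058° (wrapped to (-180°,180°])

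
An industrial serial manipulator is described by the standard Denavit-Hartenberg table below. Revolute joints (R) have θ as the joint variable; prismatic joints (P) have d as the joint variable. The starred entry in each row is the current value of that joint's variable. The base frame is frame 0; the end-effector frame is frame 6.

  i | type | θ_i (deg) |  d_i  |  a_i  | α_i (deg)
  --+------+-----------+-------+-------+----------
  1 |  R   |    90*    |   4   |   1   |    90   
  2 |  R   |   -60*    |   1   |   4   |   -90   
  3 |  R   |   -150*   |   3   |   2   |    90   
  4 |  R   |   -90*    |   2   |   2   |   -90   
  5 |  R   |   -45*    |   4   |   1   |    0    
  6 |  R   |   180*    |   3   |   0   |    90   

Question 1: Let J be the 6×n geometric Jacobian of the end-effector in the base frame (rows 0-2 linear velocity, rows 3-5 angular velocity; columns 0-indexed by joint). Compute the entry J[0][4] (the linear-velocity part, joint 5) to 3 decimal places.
0.612

axis z_4 = (0.5000,-0.4330,0.7500); lever o_n−o_4 = (2.8876,-3.8202,5.2026)
cross product → J_v[:, 4] = (0.6124,-0.4356,-0.6597)
J_ω[:, 4] = z_4
entry J[0][4] = 0.6124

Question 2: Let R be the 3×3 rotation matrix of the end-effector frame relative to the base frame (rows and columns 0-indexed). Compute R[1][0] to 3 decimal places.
End-effector x-axis (col 0 of R) = (0.6124,0.7891,0.0474)
R[1][0] = 0.7891

0.789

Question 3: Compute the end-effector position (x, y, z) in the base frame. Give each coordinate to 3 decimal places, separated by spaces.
after link 1: o_1 = (0.0000, 1.0000, 4.0000)
after link 2: o_2 = (1.0000, 3.0000, 0.5359)
after link 3: o_3 = (2.0000, 4.7321, 3.5359)
after link 4: o_4 = (0.2679, 2.5000, 3.4019)
after link 5: o_5 = (1.6556, -0.0212, 6.3546)
after link 6: o_6 = (3.1556, -1.3202, 8.6046)

3.156 -1.320 8.605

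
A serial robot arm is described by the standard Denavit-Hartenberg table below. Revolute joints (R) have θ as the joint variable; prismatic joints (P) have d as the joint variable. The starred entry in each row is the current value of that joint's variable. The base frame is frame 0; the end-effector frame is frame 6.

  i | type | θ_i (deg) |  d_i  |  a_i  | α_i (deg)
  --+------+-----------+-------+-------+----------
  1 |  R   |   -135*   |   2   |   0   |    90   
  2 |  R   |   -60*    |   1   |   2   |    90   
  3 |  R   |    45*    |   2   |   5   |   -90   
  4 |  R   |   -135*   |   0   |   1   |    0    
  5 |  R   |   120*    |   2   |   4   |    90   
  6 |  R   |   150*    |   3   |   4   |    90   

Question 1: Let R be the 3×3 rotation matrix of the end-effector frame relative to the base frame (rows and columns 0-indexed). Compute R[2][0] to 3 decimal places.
0.931

End-effector x-axis (col 0 of R) = (0.3651,0.0286,0.9305)
R[2][0] = 0.9305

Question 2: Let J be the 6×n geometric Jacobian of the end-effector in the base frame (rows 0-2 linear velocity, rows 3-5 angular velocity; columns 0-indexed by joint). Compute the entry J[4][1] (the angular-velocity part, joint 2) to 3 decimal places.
axis z_1 = (-0.7071,0.7071,0.0000); lever o_n−o_1 = (-1.9226,7.5257,-4.6247)
cross product → J_v[:, 1] = (-3.2702,-3.2702,-3.9620)
J_ω[:, 1] = z_1
entry J[4][1] = 0.7071

0.707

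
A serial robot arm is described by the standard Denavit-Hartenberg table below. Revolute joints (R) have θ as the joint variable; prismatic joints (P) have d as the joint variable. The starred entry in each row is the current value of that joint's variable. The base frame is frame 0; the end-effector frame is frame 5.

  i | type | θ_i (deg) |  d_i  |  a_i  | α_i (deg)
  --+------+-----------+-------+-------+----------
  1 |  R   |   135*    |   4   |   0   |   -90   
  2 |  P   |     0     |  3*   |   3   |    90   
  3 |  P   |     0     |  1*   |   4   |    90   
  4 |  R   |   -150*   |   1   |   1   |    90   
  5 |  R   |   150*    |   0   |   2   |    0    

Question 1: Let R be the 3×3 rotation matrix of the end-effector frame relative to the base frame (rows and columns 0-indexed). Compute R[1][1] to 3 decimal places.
-0.306

End-effector y-axis (col 1 of R) = (-0.9186,-0.3062,0.2500)
R[1][1] = -0.3062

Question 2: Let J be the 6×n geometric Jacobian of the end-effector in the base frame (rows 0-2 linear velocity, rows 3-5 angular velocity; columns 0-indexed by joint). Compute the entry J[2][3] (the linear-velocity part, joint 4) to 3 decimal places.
0.634

axis z_3 = (0.7071,0.7071,0.0000); lever o_n−o_3 = (0.9659,1.8625,0.3660)
cross product → J_v[:, 3] = (0.2588,-0.2588,0.6340)
J_ω[:, 3] = z_3
entry J[2][3] = 0.6340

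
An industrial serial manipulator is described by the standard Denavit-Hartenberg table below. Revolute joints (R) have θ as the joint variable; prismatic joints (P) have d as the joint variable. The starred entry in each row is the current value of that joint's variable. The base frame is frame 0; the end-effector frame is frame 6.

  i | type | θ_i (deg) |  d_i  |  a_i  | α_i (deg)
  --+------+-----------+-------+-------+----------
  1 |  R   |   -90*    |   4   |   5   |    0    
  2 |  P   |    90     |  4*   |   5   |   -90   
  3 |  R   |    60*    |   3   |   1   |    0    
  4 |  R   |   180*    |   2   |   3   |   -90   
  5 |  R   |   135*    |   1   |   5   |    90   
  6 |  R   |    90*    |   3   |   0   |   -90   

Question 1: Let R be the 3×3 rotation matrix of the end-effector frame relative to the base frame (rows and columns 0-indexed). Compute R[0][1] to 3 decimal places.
End-effector y-axis (col 1 of R) = (0.3536,0.7071,-0.6124)
R[0][1] = 0.3536

0.354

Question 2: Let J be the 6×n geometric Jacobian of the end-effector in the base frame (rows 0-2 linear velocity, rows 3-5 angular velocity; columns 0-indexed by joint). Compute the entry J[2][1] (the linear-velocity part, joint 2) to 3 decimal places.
prismatic axis z_1 = (0.0000,0.0000,1.0000)
J_v[:, 1] = z_1; J_ω[:, 1] = (0,0,0)
entry J[2][1] = 1.0000

1.000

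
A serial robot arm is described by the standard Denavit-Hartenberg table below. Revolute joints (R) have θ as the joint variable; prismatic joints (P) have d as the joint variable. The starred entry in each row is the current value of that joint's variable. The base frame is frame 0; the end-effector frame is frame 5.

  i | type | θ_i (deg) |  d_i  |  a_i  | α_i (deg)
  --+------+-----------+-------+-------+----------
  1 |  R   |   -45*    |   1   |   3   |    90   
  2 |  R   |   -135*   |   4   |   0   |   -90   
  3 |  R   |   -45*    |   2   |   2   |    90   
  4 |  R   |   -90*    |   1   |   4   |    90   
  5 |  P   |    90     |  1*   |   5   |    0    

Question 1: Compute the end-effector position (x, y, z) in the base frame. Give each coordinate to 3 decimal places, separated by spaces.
-3.439 -9.218 4.914

after link 1: o_1 = (2.1213, -2.1213, 1.0000)
after link 2: o_2 = (-0.7071, -4.9497, 1.0000)
after link 3: o_3 = (-1.4142, -6.2426, -1.4142)
after link 4: o_4 = (-3.5607, -5.0962, 1.9142)
after link 5: o_5 = (-3.4393, -9.2175, 4.9142)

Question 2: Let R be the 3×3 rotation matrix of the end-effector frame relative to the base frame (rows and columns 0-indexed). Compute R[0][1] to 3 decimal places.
End-effector y-axis (col 1 of R) = (0.5000,-0.5000,-0.7071)
R[0][1] = 0.5000

0.500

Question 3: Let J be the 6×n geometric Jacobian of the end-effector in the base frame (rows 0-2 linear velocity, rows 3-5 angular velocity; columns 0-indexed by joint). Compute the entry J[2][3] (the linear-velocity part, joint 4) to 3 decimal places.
axis z_3 = (-0.1464,-0.8536,0.5000); lever o_n−o_3 = (-2.0251,-2.9749,6.3284)
cross product → J_v[:, 3] = (-3.9142,-0.0858,-1.2929)
J_ω[:, 3] = z_3
entry J[2][3] = -1.2929

-1.293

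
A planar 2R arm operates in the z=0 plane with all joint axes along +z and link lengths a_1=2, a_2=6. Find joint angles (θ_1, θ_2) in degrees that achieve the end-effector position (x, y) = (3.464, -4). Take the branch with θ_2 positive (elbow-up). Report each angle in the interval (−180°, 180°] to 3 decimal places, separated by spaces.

cos θ_2 = (27.9993−2²−6²)/(2·2·6) = -0.5000; θ_2 = 120.0019° (elbow-up)
β = atan2(-4.0000,3.4640) = -49.1074°; ψ = atan2(5.1961,-1.0002) = 100.8955°
θ_1 = β − ψ = -150.0029°

-150.003 120.002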